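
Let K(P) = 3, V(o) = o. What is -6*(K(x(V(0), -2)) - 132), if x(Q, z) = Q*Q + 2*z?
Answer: 774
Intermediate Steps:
x(Q, z) = Q² + 2*z
-6*(K(x(V(0), -2)) - 132) = -6*(3 - 132) = -6*(-129) = 774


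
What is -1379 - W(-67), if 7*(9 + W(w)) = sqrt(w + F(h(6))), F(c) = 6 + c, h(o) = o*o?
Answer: -1370 - 5*I/7 ≈ -1370.0 - 0.71429*I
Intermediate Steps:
h(o) = o**2
W(w) = -9 + sqrt(42 + w)/7 (W(w) = -9 + sqrt(w + (6 + 6**2))/7 = -9 + sqrt(w + (6 + 36))/7 = -9 + sqrt(w + 42)/7 = -9 + sqrt(42 + w)/7)
-1379 - W(-67) = -1379 - (-9 + sqrt(42 - 67)/7) = -1379 - (-9 + sqrt(-25)/7) = -1379 - (-9 + (5*I)/7) = -1379 - (-9 + 5*I/7) = -1379 + (9 - 5*I/7) = -1370 - 5*I/7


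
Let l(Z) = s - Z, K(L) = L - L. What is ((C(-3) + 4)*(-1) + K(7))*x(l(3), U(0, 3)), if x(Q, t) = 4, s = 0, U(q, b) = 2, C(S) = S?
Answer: -4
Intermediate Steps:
K(L) = 0
l(Z) = -Z (l(Z) = 0 - Z = -Z)
((C(-3) + 4)*(-1) + K(7))*x(l(3), U(0, 3)) = ((-3 + 4)*(-1) + 0)*4 = (1*(-1) + 0)*4 = (-1 + 0)*4 = -1*4 = -4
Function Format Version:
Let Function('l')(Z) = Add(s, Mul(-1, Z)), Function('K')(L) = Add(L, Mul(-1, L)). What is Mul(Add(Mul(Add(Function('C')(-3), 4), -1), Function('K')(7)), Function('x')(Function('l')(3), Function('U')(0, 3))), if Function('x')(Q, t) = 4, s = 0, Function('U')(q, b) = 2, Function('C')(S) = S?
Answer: -4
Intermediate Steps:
Function('K')(L) = 0
Function('l')(Z) = Mul(-1, Z) (Function('l')(Z) = Add(0, Mul(-1, Z)) = Mul(-1, Z))
Mul(Add(Mul(Add(Function('C')(-3), 4), -1), Function('K')(7)), Function('x')(Function('l')(3), Function('U')(0, 3))) = Mul(Add(Mul(Add(-3, 4), -1), 0), 4) = Mul(Add(Mul(1, -1), 0), 4) = Mul(Add(-1, 0), 4) = Mul(-1, 4) = -4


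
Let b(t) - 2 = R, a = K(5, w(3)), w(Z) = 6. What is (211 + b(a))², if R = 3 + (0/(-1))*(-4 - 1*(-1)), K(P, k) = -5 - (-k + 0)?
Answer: 46656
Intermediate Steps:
K(P, k) = -5 + k (K(P, k) = -5 - (-1)*k = -5 + k)
a = 1 (a = -5 + 6 = 1)
R = 3 (R = 3 + (0*(-1))*(-4 + 1) = 3 + 0*(-3) = 3 + 0 = 3)
b(t) = 5 (b(t) = 2 + 3 = 5)
(211 + b(a))² = (211 + 5)² = 216² = 46656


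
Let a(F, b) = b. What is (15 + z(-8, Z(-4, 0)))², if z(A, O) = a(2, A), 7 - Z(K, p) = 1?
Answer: 49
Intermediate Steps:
Z(K, p) = 6 (Z(K, p) = 7 - 1*1 = 7 - 1 = 6)
z(A, O) = A
(15 + z(-8, Z(-4, 0)))² = (15 - 8)² = 7² = 49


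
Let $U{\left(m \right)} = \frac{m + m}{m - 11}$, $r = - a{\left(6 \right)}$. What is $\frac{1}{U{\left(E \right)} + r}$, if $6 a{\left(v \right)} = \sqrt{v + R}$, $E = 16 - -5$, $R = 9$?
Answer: $\frac{1260}{5167} + \frac{50 \sqrt{15}}{5167} \approx 0.28133$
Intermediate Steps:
$E = 21$ ($E = 16 + 5 = 21$)
$a{\left(v \right)} = \frac{\sqrt{9 + v}}{6}$ ($a{\left(v \right)} = \frac{\sqrt{v + 9}}{6} = \frac{\sqrt{9 + v}}{6}$)
$r = - \frac{\sqrt{15}}{6}$ ($r = - \frac{\sqrt{9 + 6}}{6} = - \frac{\sqrt{15}}{6} \approx -0.6455$)
$U{\left(m \right)} = \frac{2 m}{-11 + m}$
$\frac{1}{U{\left(E \right)} + r} = \frac{1}{2 \cdot 21 \frac{1}{-11 + 21} - \frac{\sqrt{15}}{6}} = \frac{1}{2 \cdot 21 \cdot \frac{1}{10} - \frac{\sqrt{15}}{6}} = \frac{1}{\frac{21}{5} - \frac{\sqrt{15}}{6}}$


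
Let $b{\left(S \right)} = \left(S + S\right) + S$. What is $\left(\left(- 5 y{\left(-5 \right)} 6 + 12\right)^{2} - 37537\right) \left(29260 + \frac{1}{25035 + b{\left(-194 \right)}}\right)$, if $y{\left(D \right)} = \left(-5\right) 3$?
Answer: $\frac{125860540441367}{24453} \approx 5.147 \cdot 10^{9}$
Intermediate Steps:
$b{\left(S \right)} = 3 S$ ($b{\left(S \right)} = 2 S + S = 3 S$)
$y{\left(D \right)} = -15$
$\left(\left(- 5 y{\left(-5 \right)} 6 + 12\right)^{2} - 37537\right) \left(29260 + \frac{1}{25035 + b{\left(-194 \right)}}\right) = \left(\left(- 5 \left(\left(-15\right) 6\right) + 12\right)^{2} - 37537\right) \left(29260 + \frac{1}{25035 + 3 \left(-194\right)}\right) = \left(\left(\left(-5\right) \left(-90\right) + 12\right)^{2} - 37537\right) \left(29260 + \frac{1}{25035 - 582}\right) = \left(\left(450 + 12\right)^{2} - 37537\right) \left(29260 + \frac{1}{24453}\right) = \left(462^{2} - 37537\right) \left(29260 + \frac{1}{24453}\right) = \left(213444 - 37537\right) \frac{715494781}{24453} = 175907 \cdot \frac{715494781}{24453} = \frac{125860540441367}{24453}$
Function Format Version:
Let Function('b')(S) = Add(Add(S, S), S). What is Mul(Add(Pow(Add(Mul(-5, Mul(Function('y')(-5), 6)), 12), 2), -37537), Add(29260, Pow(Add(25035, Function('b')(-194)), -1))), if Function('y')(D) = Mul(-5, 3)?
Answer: Rational(125860540441367, 24453) ≈ 5.1470e+9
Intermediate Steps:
Function('b')(S) = Mul(3, S) (Function('b')(S) = Add(Mul(2, S), S) = Mul(3, S))
Function('y')(D) = -15
Mul(Add(Pow(Add(Mul(-5, Mul(Function('y')(-5), 6)), 12), 2), -37537), Add(29260, Pow(Add(25035, Function('b')(-194)), -1))) = Mul(Add(Pow(Add(Mul(-5, Mul(-15, 6)), 12), 2), -37537), Add(29260, Pow(Add(25035, Mul(3, -194)), -1))) = Mul(Add(Pow(Add(Mul(-5, -90), 12), 2), -37537), Add(29260, Pow(Add(25035, -582), -1))) = Mul(Add(Pow(Add(450, 12), 2), -37537), Add(29260, Pow(24453, -1))) = Mul(Add(Pow(462, 2), -37537), Add(29260, Rational(1, 24453))) = Mul(Add(213444, -37537), Rational(715494781, 24453)) = Mul(175907, Rational(715494781, 24453)) = Rational(125860540441367, 24453)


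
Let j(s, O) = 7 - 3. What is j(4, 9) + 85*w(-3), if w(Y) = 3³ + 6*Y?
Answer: 769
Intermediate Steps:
j(s, O) = 4
w(Y) = 27 + 6*Y
j(4, 9) + 85*w(-3) = 4 + 85*(27 + 6*(-3)) = 4 + 85*(27 - 18) = 4 + 85*9 = 4 + 765 = 769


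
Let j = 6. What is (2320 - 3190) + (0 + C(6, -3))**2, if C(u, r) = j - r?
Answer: -789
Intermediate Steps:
C(u, r) = 6 - r
(2320 - 3190) + (0 + C(6, -3))**2 = (2320 - 3190) + (0 + (6 - 1*(-3)))**2 = -870 + (0 + (6 + 3))**2 = -870 + (0 + 9)**2 = -870 + 9**2 = -870 + 81 = -789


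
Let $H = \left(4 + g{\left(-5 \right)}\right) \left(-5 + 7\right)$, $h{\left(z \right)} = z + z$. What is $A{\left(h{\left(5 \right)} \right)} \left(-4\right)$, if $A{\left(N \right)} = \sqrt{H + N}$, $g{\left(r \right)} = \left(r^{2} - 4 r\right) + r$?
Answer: $- 28 \sqrt{2} \approx -39.598$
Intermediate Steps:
$g{\left(r \right)} = r^{2} - 3 r$
$h{\left(z \right)} = 2 z$
$H = 88$ ($H = \left(4 - 5 \left(-3 - 5\right)\right) \left(-5 + 7\right) = \left(4 - -40\right) 2 = \left(4 + 40\right) 2 = 44 \cdot 2 = 88$)
$A{\left(N \right)} = \sqrt{88 + N}$
$A{\left(h{\left(5 \right)} \right)} \left(-4\right) = \sqrt{88 + 2 \cdot 5} \left(-4\right) = \sqrt{88 + 10} \left(-4\right) = \sqrt{98} \left(-4\right) = 7 \sqrt{2} \left(-4\right) = - 28 \sqrt{2}$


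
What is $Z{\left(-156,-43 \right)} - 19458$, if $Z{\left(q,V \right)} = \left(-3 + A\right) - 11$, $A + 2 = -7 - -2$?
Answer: $-19479$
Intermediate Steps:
$A = -7$ ($A = -2 - 5 = -7$)
$Z{\left(q,V \right)} = -21$ ($Z{\left(q,V \right)} = \left(-3 - 7\right) - 11 = -10 - 11 = -21$)
$Z{\left(-156,-43 \right)} - 19458 = -21 - 19458 = -19479$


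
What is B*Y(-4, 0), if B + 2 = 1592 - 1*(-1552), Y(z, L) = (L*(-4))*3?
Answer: 0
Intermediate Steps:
Y(z, L) = -12*L (Y(z, L) = -4*L*3 = -12*L)
B = 3142 (B = -2 + (1592 - 1*(-1552)) = -2 + (1592 + 1552) = -2 + 3144 = 3142)
B*Y(-4, 0) = 3142*(-12*0) = 3142*0 = 0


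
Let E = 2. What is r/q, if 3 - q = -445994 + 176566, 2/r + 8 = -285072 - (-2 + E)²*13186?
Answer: -1/38404694740 ≈ -2.6038e-11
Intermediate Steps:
r = -1/142540 (r = 2/(-8 + (-285072 - (-2 + 2)²*13186)) = 2/(-8 + (-285072 - 0²*13186)) = 2/(-8 + (-285072 - 0*13186)) = 2/(-8 + (-285072 - 1*0)) = 2/(-8 + (-285072 + 0)) = 2/(-8 - 285072) = 2/(-285080) = 2*(-1/285080) = -1/142540 ≈ -7.0156e-6)
q = 269431 (q = 3 - (-445994 + 176566) = 3 - 1*(-269428) = 3 + 269428 = 269431)
r/q = -1/142540/269431 = -1/142540*1/269431 = -1/38404694740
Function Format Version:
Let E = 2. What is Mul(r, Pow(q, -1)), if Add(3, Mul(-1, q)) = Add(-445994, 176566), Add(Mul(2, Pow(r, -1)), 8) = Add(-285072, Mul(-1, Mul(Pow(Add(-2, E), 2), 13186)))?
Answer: Rational(-1, 38404694740) ≈ -2.6038e-11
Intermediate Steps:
r = Rational(-1, 142540) (r = Mul(2, Pow(Add(-8, Add(-285072, Mul(-1, Mul(Pow(Add(-2, 2), 2), 13186)))), -1)) = Mul(2, Pow(Add(-8, Add(-285072, Mul(-1, Mul(Pow(0, 2), 13186)))), -1)) = Mul(2, Pow(Add(-8, Add(-285072, Mul(-1, Mul(0, 13186)))), -1)) = Mul(2, Pow(Add(-8, Add(-285072, Mul(-1, 0))), -1)) = Mul(2, Pow(Add(-8, Add(-285072, 0)), -1)) = Mul(2, Pow(Add(-8, -285072), -1)) = Mul(2, Pow(-285080, -1)) = Mul(2, Rational(-1, 285080)) = Rational(-1, 142540) ≈ -7.0156e-6)
q = 269431 (q = Add(3, Mul(-1, Add(-445994, 176566))) = Add(3, Mul(-1, -269428)) = Add(3, 269428) = 269431)
Mul(r, Pow(q, -1)) = Mul(Rational(-1, 142540), Pow(269431, -1)) = Mul(Rational(-1, 142540), Rational(1, 269431)) = Rational(-1, 38404694740)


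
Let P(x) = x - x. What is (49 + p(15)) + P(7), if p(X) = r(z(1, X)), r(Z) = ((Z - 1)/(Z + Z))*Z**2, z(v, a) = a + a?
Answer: 484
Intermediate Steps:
z(v, a) = 2*a
r(Z) = Z*(-1 + Z)/2 (r(Z) = ((-1 + Z)/((2*Z)))*Z**2 = ((-1 + Z)*(1/(2*Z)))*Z**2 = ((-1 + Z)/(2*Z))*Z**2 = Z*(-1 + Z)/2)
p(X) = X*(-1 + 2*X) (p(X) = (2*X)*(-1 + 2*X)/2 = X*(-1 + 2*X))
P(x) = 0
(49 + p(15)) + P(7) = (49 + 15*(-1 + 2*15)) + 0 = (49 + 15*(-1 + 30)) + 0 = (49 + 15*29) + 0 = (49 + 435) + 0 = 484 + 0 = 484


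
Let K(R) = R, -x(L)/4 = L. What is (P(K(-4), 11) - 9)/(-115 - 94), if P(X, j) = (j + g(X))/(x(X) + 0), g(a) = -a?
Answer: 129/3344 ≈ 0.038577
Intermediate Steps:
x(L) = -4*L
P(X, j) = -(j - X)/(4*X) (P(X, j) = (j - X)/(-4*X + 0) = (j - X)/((-4*X)) = (j - X)*(-1/(4*X)) = -(j - X)/(4*X))
(P(K(-4), 11) - 9)/(-115 - 94) = ((1/4)*(-4 - 1*11)/(-4) - 9)/(-115 - 94) = ((1/4)*(-1/4)*(-4 - 11) - 9)/(-209) = ((1/4)*(-1/4)*(-15) - 9)*(-1/209) = (15/16 - 9)*(-1/209) = -129/16*(-1/209) = 129/3344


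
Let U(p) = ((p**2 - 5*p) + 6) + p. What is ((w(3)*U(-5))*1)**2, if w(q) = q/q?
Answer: 2601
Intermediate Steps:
w(q) = 1
U(p) = 6 + p**2 - 4*p (U(p) = (6 + p**2 - 5*p) + p = 6 + p**2 - 4*p)
((w(3)*U(-5))*1)**2 = ((1*(6 + (-5)**2 - 4*(-5)))*1)**2 = ((1*(6 + 25 + 20))*1)**2 = ((1*51)*1)**2 = (51*1)**2 = 51**2 = 2601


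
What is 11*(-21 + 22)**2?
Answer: 11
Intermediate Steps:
11*(-21 + 22)**2 = 11*1**2 = 11*1 = 11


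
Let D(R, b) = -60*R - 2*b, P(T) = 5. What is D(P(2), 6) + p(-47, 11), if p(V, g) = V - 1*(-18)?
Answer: -341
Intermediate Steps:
p(V, g) = 18 + V (p(V, g) = V + 18 = 18 + V)
D(P(2), 6) + p(-47, 11) = (-60*5 - 2*6) + (18 - 47) = (-300 - 12) - 29 = -312 - 29 = -341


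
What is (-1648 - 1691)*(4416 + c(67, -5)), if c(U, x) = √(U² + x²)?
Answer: -14745024 - 3339*√4514 ≈ -1.4969e+7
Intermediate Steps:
(-1648 - 1691)*(4416 + c(67, -5)) = (-1648 - 1691)*(4416 + √(67² + (-5)²)) = -3339*(4416 + √(4489 + 25)) = -3339*(4416 + √4514) = -14745024 - 3339*√4514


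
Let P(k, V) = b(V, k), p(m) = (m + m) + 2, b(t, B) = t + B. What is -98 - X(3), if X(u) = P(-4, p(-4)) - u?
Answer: -85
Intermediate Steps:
b(t, B) = B + t
p(m) = 2 + 2*m (p(m) = 2*m + 2 = 2 + 2*m)
P(k, V) = V + k (P(k, V) = k + V = V + k)
X(u) = -10 - u (X(u) = ((2 + 2*(-4)) - 4) - u = ((2 - 8) - 4) - u = (-6 - 4) - u = -10 - u)
-98 - X(3) = -98 - (-10 - 1*3) = -98 - (-10 - 3) = -98 - 1*(-13) = -98 + 13 = -85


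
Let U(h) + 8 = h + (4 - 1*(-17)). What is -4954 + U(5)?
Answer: -4936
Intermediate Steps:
U(h) = 13 + h (U(h) = -8 + (h + (4 - 1*(-17))) = -8 + (h + (4 + 17)) = -8 + (h + 21) = -8 + (21 + h) = 13 + h)
-4954 + U(5) = -4954 + (13 + 5) = -4954 + 18 = -4936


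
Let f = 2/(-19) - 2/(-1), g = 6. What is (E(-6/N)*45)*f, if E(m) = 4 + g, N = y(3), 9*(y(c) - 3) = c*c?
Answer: 16200/19 ≈ 852.63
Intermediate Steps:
y(c) = 3 + c²/9 (y(c) = 3 + (c*c)/9 = 3 + c²/9)
N = 4 (N = 3 + (⅑)*3² = 3 + (⅑)*9 = 3 + 1 = 4)
E(m) = 10 (E(m) = 4 + 6 = 10)
f = 36/19 (f = 2*(-1/19) - 2*(-1) = -2/19 + 2 = 36/19 ≈ 1.8947)
(E(-6/N)*45)*f = (10*45)*(36/19) = 450*(36/19) = 16200/19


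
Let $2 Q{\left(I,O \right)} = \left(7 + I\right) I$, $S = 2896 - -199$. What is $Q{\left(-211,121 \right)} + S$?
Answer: $24617$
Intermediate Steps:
$S = 3095$ ($S = 2896 + 199 = 3095$)
$Q{\left(I,O \right)} = \frac{I \left(7 + I\right)}{2}$ ($Q{\left(I,O \right)} = \frac{\left(7 + I\right) I}{2} = \frac{I \left(7 + I\right)}{2}$)
$Q{\left(-211,121 \right)} + S = \frac{1}{2} \left(-211\right) \left(7 - 211\right) + 3095 = \frac{1}{2} \left(-211\right) \left(-204\right) + 3095 = 21522 + 3095 = 24617$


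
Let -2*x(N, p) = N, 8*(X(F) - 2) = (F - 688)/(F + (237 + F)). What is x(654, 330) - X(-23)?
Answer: -502001/1528 ≈ -328.53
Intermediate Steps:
X(F) = 2 + (-688 + F)/(8*(237 + 2*F)) (X(F) = 2 + ((F - 688)/(F + (237 + F)))/8 = 2 + ((-688 + F)/(237 + 2*F))/8 = 2 + (-688 + F)/(8*(237 + 2*F)))
x(N, p) = -N/2
x(654, 330) - X(-23) = -½*654 - (3104 + 33*(-23))/(8*(237 + 2*(-23))) = -327 - (3104 - 759)/(8*(237 - 46)) = -327 - 2345/(8*191) = -327 - 1*2345/1528 = -327 - 2345/1528 = -502001/1528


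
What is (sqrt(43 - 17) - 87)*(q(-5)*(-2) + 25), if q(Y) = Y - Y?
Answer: -2175 + 25*sqrt(26) ≈ -2047.5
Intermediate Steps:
q(Y) = 0
(sqrt(43 - 17) - 87)*(q(-5)*(-2) + 25) = (sqrt(43 - 17) - 87)*(0*(-2) + 25) = (sqrt(26) - 87)*(0 + 25) = (-87 + sqrt(26))*25 = -2175 + 25*sqrt(26)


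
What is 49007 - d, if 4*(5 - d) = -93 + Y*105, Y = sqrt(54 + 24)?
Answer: 195915/4 + 105*sqrt(78)/4 ≈ 49211.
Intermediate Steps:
Y = sqrt(78) ≈ 8.8318
d = 113/4 - 105*sqrt(78)/4 (d = 5 - (-93 + sqrt(78)*105)/4 = 5 - (-93 + 105*sqrt(78))/4 = 5 + (93/4 - 105*sqrt(78)/4) = 113/4 - 105*sqrt(78)/4 ≈ -203.58)
49007 - d = 49007 - (113/4 - 105*sqrt(78)/4) = 49007 + (-113/4 + 105*sqrt(78)/4) = 195915/4 + 105*sqrt(78)/4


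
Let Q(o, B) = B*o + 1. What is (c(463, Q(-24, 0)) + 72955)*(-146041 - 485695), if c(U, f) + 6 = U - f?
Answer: -46376371496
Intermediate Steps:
Q(o, B) = 1 + B*o
c(U, f) = -6 + U - f (c(U, f) = -6 + (U - f) = -6 + U - f)
(c(463, Q(-24, 0)) + 72955)*(-146041 - 485695) = ((-6 + 463 - (1 + 0*(-24))) + 72955)*(-146041 - 485695) = ((-6 + 463 - (1 + 0)) + 72955)*(-631736) = ((-6 + 463 - 1*1) + 72955)*(-631736) = ((-6 + 463 - 1) + 72955)*(-631736) = (456 + 72955)*(-631736) = 73411*(-631736) = -46376371496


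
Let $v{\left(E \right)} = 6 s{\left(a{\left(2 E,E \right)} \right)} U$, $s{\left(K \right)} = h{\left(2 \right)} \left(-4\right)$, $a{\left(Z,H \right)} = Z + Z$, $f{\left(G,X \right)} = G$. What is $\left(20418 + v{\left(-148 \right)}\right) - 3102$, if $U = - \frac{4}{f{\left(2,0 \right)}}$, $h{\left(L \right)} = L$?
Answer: $17412$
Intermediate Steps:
$a{\left(Z,H \right)} = 2 Z$
$s{\left(K \right)} = -8$ ($s{\left(K \right)} = 2 \left(-4\right) = -8$)
$U = -2$ ($U = - \frac{4}{2} = \left(-4\right) \frac{1}{2} = -2$)
$v{\left(E \right)} = 96$ ($v{\left(E \right)} = 6 \left(-8\right) \left(-2\right) = \left(-48\right) \left(-2\right) = 96$)
$\left(20418 + v{\left(-148 \right)}\right) - 3102 = \left(20418 + 96\right) - 3102 = 20514 - 3102 = 17412$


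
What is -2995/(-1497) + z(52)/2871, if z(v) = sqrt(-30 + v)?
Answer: 2995/1497 + sqrt(22)/2871 ≈ 2.0023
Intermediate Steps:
-2995/(-1497) + z(52)/2871 = -2995/(-1497) + sqrt(-30 + 52)/2871 = -2995*(-1/1497) + sqrt(22)*(1/2871) = 2995/1497 + sqrt(22)/2871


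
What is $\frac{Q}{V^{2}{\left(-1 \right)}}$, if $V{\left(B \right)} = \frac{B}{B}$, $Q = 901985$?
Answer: $901985$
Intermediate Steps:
$V{\left(B \right)} = 1$
$\frac{Q}{V^{2}{\left(-1 \right)}} = \frac{901985}{1^{2}} = \frac{901985}{1} = 901985 \cdot 1 = 901985$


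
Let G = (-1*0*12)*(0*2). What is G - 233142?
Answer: -233142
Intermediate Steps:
G = 0 (G = (0*12)*0 = 0*0 = 0)
G - 233142 = 0 - 233142 = -233142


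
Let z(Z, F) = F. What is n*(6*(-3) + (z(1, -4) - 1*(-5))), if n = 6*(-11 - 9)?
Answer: 2040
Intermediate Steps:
n = -120 (n = 6*(-20) = -120)
n*(6*(-3) + (z(1, -4) - 1*(-5))) = -120*(6*(-3) + (-4 - 1*(-5))) = -120*(-18 + (-4 + 5)) = -120*(-18 + 1) = -120*(-17) = 2040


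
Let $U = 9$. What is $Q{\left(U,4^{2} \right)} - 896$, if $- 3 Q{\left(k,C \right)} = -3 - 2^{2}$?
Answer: $- \frac{2681}{3} \approx -893.67$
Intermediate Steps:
$Q{\left(k,C \right)} = \frac{7}{3}$ ($Q{\left(k,C \right)} = - \frac{-3 - 2^{2}}{3} = - \frac{-3 - 4}{3} = \left(- \frac{1}{3}\right) \left(-7\right) = \frac{7}{3}$)
$Q{\left(U,4^{2} \right)} - 896 = \frac{7}{3} - 896 = - \frac{2681}{3}$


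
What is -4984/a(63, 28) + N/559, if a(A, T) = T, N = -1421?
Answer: -100923/559 ≈ -180.54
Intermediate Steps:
-4984/a(63, 28) + N/559 = -4984/28 - 1421/559 = -4984*1/28 - 1421*1/559 = -178 - 1421/559 = -100923/559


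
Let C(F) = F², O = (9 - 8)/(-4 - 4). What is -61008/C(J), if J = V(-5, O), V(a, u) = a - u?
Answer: -1301504/507 ≈ -2567.1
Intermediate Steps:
O = -⅛ (O = 1/(-8) = 1*(-⅛) = -⅛ ≈ -0.12500)
J = -39/8 (J = -5 - 1*(-⅛) = -5 + ⅛ = -39/8 ≈ -4.8750)
-61008/C(J) = -61008/((-39/8)²) = -61008/1521/64 = -61008*64/1521 = -1301504/507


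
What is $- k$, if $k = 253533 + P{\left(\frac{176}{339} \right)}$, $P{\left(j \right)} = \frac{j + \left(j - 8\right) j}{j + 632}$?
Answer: $- \frac{2303655806327}{9086217} \approx -2.5353 \cdot 10^{5}$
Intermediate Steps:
$P{\left(j \right)} = \frac{j + j \left(-8 + j\right)}{632 + j}$ ($P{\left(j \right)} = \frac{j + \left(-8 + j\right) j}{632 + j} = \frac{j + j \left(-8 + j\right)}{632 + j}$)
$k = \frac{2303655806327}{9086217}$ ($k = 253533 + \frac{\frac{176}{339} \left(-7 + \frac{176}{339}\right)}{632 + \frac{176}{339}} = 253533 + \frac{176 \cdot \frac{1}{339} \left(-7 + 176 \cdot \frac{1}{339}\right)}{632 + 176 \cdot \frac{1}{339}} = 253533 + \frac{176 \left(-7 + \frac{176}{339}\right)}{339 \left(632 + \frac{176}{339}\right)} = 253533 + \frac{176}{339} \frac{1}{\frac{214424}{339}} \left(- \frac{2197}{339}\right) = 253533 + \frac{176}{339} \cdot \frac{339}{214424} \left(- \frac{2197}{339}\right) = 253533 - \frac{48334}{9086217} = \frac{2303655806327}{9086217} \approx 2.5353 \cdot 10^{5}$)
$- k = \left(-1\right) \frac{2303655806327}{9086217} = - \frac{2303655806327}{9086217}$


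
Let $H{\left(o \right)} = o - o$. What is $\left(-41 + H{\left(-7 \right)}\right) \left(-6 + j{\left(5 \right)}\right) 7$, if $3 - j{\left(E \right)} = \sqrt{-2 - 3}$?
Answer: $861 + 287 i \sqrt{5} \approx 861.0 + 641.75 i$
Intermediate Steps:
$j{\left(E \right)} = 3 - i \sqrt{5}$ ($j{\left(E \right)} = 3 - \sqrt{-2 - 3} = 3 - \sqrt{-5} = 3 - i \sqrt{5}$)
$H{\left(o \right)} = 0$
$\left(-41 + H{\left(-7 \right)}\right) \left(-6 + j{\left(5 \right)}\right) 7 = \left(-41 + 0\right) \left(-6 + \left(3 - i \sqrt{5}\right)\right) 7 = - 41 \left(-3 - i \sqrt{5}\right) 7 = - 41 \left(-21 - 7 i \sqrt{5}\right) = 861 + 287 i \sqrt{5}$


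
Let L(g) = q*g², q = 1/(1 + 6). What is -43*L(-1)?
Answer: -43/7 ≈ -6.1429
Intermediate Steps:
q = ⅐ (q = 1/7 = ⅐ ≈ 0.14286)
L(g) = g²/7
-43*L(-1) = -43*(-1)²/7 = -43/7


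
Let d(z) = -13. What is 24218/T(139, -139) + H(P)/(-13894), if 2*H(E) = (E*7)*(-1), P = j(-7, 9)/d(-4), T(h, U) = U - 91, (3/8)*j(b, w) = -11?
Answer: -3280709987/31157295 ≈ -105.30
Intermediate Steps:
j(b, w) = -88/3 (j(b, w) = (8/3)*(-11) = -88/3)
T(h, U) = -91 + U
P = 88/39 (P = -88/3/(-13) = -88/3*(-1/13) = 88/39 ≈ 2.2564)
H(E) = -7*E/2 (H(E) = ((E*7)*(-1))/2 = ((7*E)*(-1))/2 = (-7*E)/2 = -7*E/2)
24218/T(139, -139) + H(P)/(-13894) = 24218/(-91 - 139) - 7/2*88/39/(-13894) = 24218/(-230) - 308/39*(-1/13894) = 24218*(-1/230) + 154/270933 = -12109/115 + 154/270933 = -3280709987/31157295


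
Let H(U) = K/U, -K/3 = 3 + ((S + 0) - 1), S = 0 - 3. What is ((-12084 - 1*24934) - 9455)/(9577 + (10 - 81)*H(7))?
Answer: -325311/66826 ≈ -4.8680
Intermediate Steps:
S = -3
K = 3 (K = -3*(3 + ((-3 + 0) - 1)) = -3*(3 + (-3 - 1)) = -3*(3 - 4) = -3*(-1) = 3)
H(U) = 3/U
((-12084 - 1*24934) - 9455)/(9577 + (10 - 81)*H(7)) = ((-12084 - 1*24934) - 9455)/(9577 + (10 - 81)*(3/7)) = ((-12084 - 24934) - 9455)/(9577 - 213/7) = (-37018 - 9455)/(9577 - 71*3/7) = -46473/(9577 - 213/7) = -46473/66826/7 = -46473*7/66826 = -325311/66826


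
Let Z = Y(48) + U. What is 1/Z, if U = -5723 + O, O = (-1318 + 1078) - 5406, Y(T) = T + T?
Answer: -1/11273 ≈ -8.8708e-5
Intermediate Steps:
Y(T) = 2*T
O = -5646 (O = -240 - 5406 = -5646)
U = -11369 (U = -5723 - 5646 = -11369)
Z = -11273 (Z = 2*48 - 11369 = 96 - 11369 = -11273)
1/Z = 1/(-11273) = -1/11273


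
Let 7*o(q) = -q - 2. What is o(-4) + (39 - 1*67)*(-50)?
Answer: 9802/7 ≈ 1400.3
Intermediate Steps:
o(q) = -2/7 - q/7 (o(q) = (-q - 2)/7 = (-2 - q)/7 = -2/7 - q/7)
o(-4) + (39 - 1*67)*(-50) = (-2/7 - ⅐*(-4)) + (39 - 1*67)*(-50) = (-2/7 + 4/7) + (39 - 67)*(-50) = 2/7 - 28*(-50) = 2/7 + 1400 = 9802/7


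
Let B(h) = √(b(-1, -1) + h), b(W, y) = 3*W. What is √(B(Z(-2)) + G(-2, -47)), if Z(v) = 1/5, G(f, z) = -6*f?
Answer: √(300 + 5*I*√70)/5 ≈ 3.4725 + 0.24094*I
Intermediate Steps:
Z(v) = ⅕
B(h) = √(-3 + h) (B(h) = √(3*(-1) + h) = √(-3 + h))
√(B(Z(-2)) + G(-2, -47)) = √(√(-3 + ⅕) - 6*(-2)) = √(√(-14/5) + 12) = √(I*√70/5 + 12) = √(12 + I*√70/5)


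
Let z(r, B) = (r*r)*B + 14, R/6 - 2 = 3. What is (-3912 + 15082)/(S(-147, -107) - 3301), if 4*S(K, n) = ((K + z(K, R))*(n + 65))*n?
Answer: 22340/1456357237 ≈ 1.5340e-5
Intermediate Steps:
R = 30 (R = 12 + 6*3 = 12 + 18 = 30)
z(r, B) = 14 + B*r² (z(r, B) = r²*B + 14 = B*r² + 14 = 14 + B*r²)
S(K, n) = n*(65 + n)*(14 + K + 30*K²)/4 (S(K, n) = (((K + (14 + 30*K²))*(n + 65))*n)/4 = (((14 + K + 30*K²)*(65 + n))*n)/4 = (((65 + n)*(14 + K + 30*K²))*n)/4 = (n*(65 + n)*(14 + K + 30*K²))/4 = n*(65 + n)*(14 + K + 30*K²)/4)
(-3912 + 15082)/(S(-147, -107) - 3301) = (-3912 + 15082)/((¼)*(-107)*(910 + 65*(-147) + 1950*(-147)² - 147*(-107) + 2*(-107)*(7 + 15*(-147)²)) - 3301) = 11170/((¼)*(-107)*(910 - 9555 + 1950*21609 + 15729 + 2*(-107)*(7 + 15*21609)) - 3301) = 11170/((¼)*(-107)*(910 - 9555 + 42137550 + 15729 + 2*(-107)*(7 + 324135)) - 3301) = 11170/((¼)*(-107)*(910 - 9555 + 42137550 + 15729 + 2*(-107)*324142) - 3301) = 11170/((¼)*(-107)*(910 - 9555 + 42137550 + 15729 - 69366388) - 3301) = 11170/((¼)*(-107)*(-27221754) - 3301) = 11170/(1456363839/2 - 3301) = 11170/(1456357237/2) = 11170*(2/1456357237) = 22340/1456357237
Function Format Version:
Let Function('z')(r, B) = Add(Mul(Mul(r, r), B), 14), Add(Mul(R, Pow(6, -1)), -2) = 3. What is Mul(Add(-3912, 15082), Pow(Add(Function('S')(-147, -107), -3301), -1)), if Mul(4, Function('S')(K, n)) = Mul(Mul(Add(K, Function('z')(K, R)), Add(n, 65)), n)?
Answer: Rational(22340, 1456357237) ≈ 1.5340e-5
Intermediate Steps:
R = 30 (R = Add(12, Mul(6, 3)) = Add(12, 18) = 30)
Function('z')(r, B) = Add(14, Mul(B, Pow(r, 2))) (Function('z')(r, B) = Add(Mul(Pow(r, 2), B), 14) = Add(Mul(B, Pow(r, 2)), 14) = Add(14, Mul(B, Pow(r, 2))))
Function('S')(K, n) = Mul(Rational(1, 4), n, Add(65, n), Add(14, K, Mul(30, Pow(K, 2)))) (Function('S')(K, n) = Mul(Rational(1, 4), Mul(Mul(Add(K, Add(14, Mul(30, Pow(K, 2)))), Add(n, 65)), n)) = Mul(Rational(1, 4), Mul(Mul(Add(14, K, Mul(30, Pow(K, 2))), Add(65, n)), n)) = Mul(Rational(1, 4), Mul(Mul(Add(65, n), Add(14, K, Mul(30, Pow(K, 2)))), n)) = Mul(Rational(1, 4), Mul(n, Add(65, n), Add(14, K, Mul(30, Pow(K, 2))))) = Mul(Rational(1, 4), n, Add(65, n), Add(14, K, Mul(30, Pow(K, 2)))))
Mul(Add(-3912, 15082), Pow(Add(Function('S')(-147, -107), -3301), -1)) = Mul(Add(-3912, 15082), Pow(Add(Mul(Rational(1, 4), -107, Add(910, Mul(65, -147), Mul(1950, Pow(-147, 2)), Mul(-147, -107), Mul(2, -107, Add(7, Mul(15, Pow(-147, 2)))))), -3301), -1)) = Mul(11170, Pow(Add(Mul(Rational(1, 4), -107, Add(910, -9555, Mul(1950, 21609), 15729, Mul(2, -107, Add(7, Mul(15, 21609))))), -3301), -1)) = Mul(11170, Pow(Add(Mul(Rational(1, 4), -107, Add(910, -9555, 42137550, 15729, Mul(2, -107, Add(7, 324135)))), -3301), -1)) = Mul(11170, Pow(Add(Mul(Rational(1, 4), -107, Add(910, -9555, 42137550, 15729, Mul(2, -107, 324142))), -3301), -1)) = Mul(11170, Pow(Add(Mul(Rational(1, 4), -107, Add(910, -9555, 42137550, 15729, -69366388)), -3301), -1)) = Mul(11170, Pow(Add(Mul(Rational(1, 4), -107, -27221754), -3301), -1)) = Mul(11170, Pow(Add(Rational(1456363839, 2), -3301), -1)) = Mul(11170, Pow(Rational(1456357237, 2), -1)) = Mul(11170, Rational(2, 1456357237)) = Rational(22340, 1456357237)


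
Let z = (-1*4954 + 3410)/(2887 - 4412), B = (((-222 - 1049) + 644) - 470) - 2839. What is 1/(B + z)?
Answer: -1525/6000856 ≈ -0.00025413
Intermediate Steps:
B = -3936 (B = ((-1271 + 644) - 470) - 2839 = (-627 - 470) - 2839 = -1097 - 2839 = -3936)
z = 1544/1525 (z = (-4954 + 3410)/(-1525) = -1544*(-1/1525) = 1544/1525 ≈ 1.0125)
1/(B + z) = 1/(-3936 + 1544/1525) = 1/(-6000856/1525) = -1525/6000856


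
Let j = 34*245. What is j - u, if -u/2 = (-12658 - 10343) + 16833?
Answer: -4006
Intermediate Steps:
j = 8330
u = 12336 (u = -2*((-12658 - 10343) + 16833) = -2*(-23001 + 16833) = -2*(-6168) = 12336)
j - u = 8330 - 1*12336 = 8330 - 12336 = -4006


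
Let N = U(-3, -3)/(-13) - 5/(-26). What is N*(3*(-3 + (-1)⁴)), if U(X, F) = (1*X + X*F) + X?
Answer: 3/13 ≈ 0.23077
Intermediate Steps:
U(X, F) = 2*X + F*X (U(X, F) = (X + F*X) + X = 2*X + F*X)
N = -1/26 (N = -3*(2 - 3)/(-13) - 5/(-26) = -3*(-1)*(-1/13) - 5*(-1/26) = 3*(-1/13) + 5/26 = -3/13 + 5/26 = -1/26 ≈ -0.038462)
N*(3*(-3 + (-1)⁴)) = -3*(-3 + (-1)⁴)/26 = -3*(-3 + 1)/26 = -3*(-2)/26 = -1/26*(-6) = 3/13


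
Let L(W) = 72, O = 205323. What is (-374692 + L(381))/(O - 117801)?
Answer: -187310/43761 ≈ -4.2803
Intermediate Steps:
(-374692 + L(381))/(O - 117801) = (-374692 + 72)/(205323 - 117801) = -374620/87522 = -374620*1/87522 = -187310/43761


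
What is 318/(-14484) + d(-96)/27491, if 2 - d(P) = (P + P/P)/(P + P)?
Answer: -139525385/6370874304 ≈ -0.021901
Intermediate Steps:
d(P) = 2 - (1 + P)/(2*P) (d(P) = 2 - (P + P/P)/(P + P) = 2 - (P + 1)/(2*P) = 2 - (1 + P)*1/(2*P) = 2 - (1 + P)/(2*P))
318/(-14484) + d(-96)/27491 = 318/(-14484) + ((1/2)*(-1 + 3*(-96))/(-96))/27491 = 318*(-1/14484) + ((1/2)*(-1/96)*(-1 - 288))*(1/27491) = -53/2414 + ((1/2)*(-1/96)*(-289))*(1/27491) = -53/2414 + (289/192)*(1/27491) = -53/2414 + 289/5278272 = -139525385/6370874304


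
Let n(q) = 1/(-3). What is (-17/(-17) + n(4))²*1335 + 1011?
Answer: 4813/3 ≈ 1604.3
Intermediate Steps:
n(q) = -⅓
(-17/(-17) + n(4))²*1335 + 1011 = (-17/(-17) - ⅓)²*1335 + 1011 = (-17*(-1/17) - ⅓)²*1335 + 1011 = (1 - ⅓)²*1335 + 1011 = (⅔)²*1335 + 1011 = (4/9)*1335 + 1011 = 1780/3 + 1011 = 4813/3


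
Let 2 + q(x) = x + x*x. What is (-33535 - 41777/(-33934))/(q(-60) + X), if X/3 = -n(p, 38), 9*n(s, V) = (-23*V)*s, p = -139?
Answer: 3413804739/3762330448 ≈ 0.90736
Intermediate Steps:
n(s, V) = -23*V*s/9 (n(s, V) = ((-23*V)*s)/9 = (-23*V*s)/9 = -23*V*s/9)
X = -121486/3 (X = 3*(-(-23)*38*(-139)/9) = 3*(-1*121486/9) = 3*(-121486/9) = -121486/3 ≈ -40495.)
q(x) = -2 + x + x**2 (q(x) = -2 + (x + x*x) = -2 + (x + x**2) = -2 + x + x**2)
(-33535 - 41777/(-33934))/(q(-60) + X) = (-33535 - 41777/(-33934))/((-2 - 60 + (-60)**2) - 121486/3) = (-33535 - 41777*(-1/33934))/((-2 - 60 + 3600) - 121486/3) = (-33535 + 41777/33934)/(3538 - 121486/3) = -1137934913/(33934*(-110872/3)) = -1137934913/33934*(-3/110872) = 3413804739/3762330448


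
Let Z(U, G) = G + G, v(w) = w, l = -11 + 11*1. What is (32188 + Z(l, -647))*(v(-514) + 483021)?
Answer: 14906571258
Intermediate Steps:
l = 0 (l = -11 + 11 = 0)
Z(U, G) = 2*G
(32188 + Z(l, -647))*(v(-514) + 483021) = (32188 + 2*(-647))*(-514 + 483021) = (32188 - 1294)*482507 = 30894*482507 = 14906571258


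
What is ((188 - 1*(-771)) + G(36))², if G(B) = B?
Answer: 990025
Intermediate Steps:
((188 - 1*(-771)) + G(36))² = ((188 - 1*(-771)) + 36)² = ((188 + 771) + 36)² = (959 + 36)² = 995² = 990025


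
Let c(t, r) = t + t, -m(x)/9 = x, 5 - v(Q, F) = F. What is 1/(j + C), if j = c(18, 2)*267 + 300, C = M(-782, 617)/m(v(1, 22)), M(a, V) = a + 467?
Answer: 17/168469 ≈ 0.00010091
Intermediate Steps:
v(Q, F) = 5 - F
m(x) = -9*x
M(a, V) = 467 + a
c(t, r) = 2*t
C = -35/17 (C = (467 - 782)/((-9*(5 - 1*22))) = -315*(-1/(9*(5 - 22))) = -315/((-9*(-17))) = -315/153 = -315*1/153 = -35/17 ≈ -2.0588)
j = 9912 (j = (2*18)*267 + 300 = 36*267 + 300 = 9612 + 300 = 9912)
1/(j + C) = 1/(9912 - 35/17) = 1/(168469/17) = 17/168469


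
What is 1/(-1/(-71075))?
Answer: 71075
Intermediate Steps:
1/(-1/(-71075)) = 1/(-1*(-1/71075)) = 1/(1/71075) = 71075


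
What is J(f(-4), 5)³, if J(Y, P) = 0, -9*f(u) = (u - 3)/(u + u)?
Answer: 0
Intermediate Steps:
f(u) = -(-3 + u)/(18*u) (f(u) = -(u - 3)/(9*(u + u)) = -(-3 + u)/(9*(2*u)) = -(-3 + u)*1/(2*u)/9 = -(-3 + u)/(18*u))
J(f(-4), 5)³ = 0³ = 0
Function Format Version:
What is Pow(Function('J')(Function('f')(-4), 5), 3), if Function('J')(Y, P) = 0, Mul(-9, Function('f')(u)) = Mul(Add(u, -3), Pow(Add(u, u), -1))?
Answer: 0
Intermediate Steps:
Function('f')(u) = Mul(Rational(-1, 18), Pow(u, -1), Add(-3, u)) (Function('f')(u) = Mul(Rational(-1, 9), Mul(Add(u, -3), Pow(Add(u, u), -1))) = Mul(Rational(-1, 9), Mul(Add(-3, u), Pow(Mul(2, u), -1))) = Mul(Rational(-1, 9), Mul(Add(-3, u), Mul(Rational(1, 2), Pow(u, -1)))) = Mul(Rational(-1, 9), Mul(Rational(1, 2), Pow(u, -1), Add(-3, u))) = Mul(Rational(-1, 18), Pow(u, -1), Add(-3, u)))
Pow(Function('J')(Function('f')(-4), 5), 3) = Pow(0, 3) = 0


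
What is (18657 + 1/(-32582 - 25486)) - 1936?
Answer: 970955027/58068 ≈ 16721.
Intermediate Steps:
(18657 + 1/(-32582 - 25486)) - 1936 = (18657 + 1/(-58068)) - 1936 = (18657 - 1/58068) - 1936 = 1083374675/58068 - 1936 = 970955027/58068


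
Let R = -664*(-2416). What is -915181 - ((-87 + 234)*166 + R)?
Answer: -2543807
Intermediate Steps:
R = 1604224
-915181 - ((-87 + 234)*166 + R) = -915181 - ((-87 + 234)*166 + 1604224) = -915181 - (147*166 + 1604224) = -915181 - (24402 + 1604224) = -915181 - 1*1628626 = -915181 - 1628626 = -2543807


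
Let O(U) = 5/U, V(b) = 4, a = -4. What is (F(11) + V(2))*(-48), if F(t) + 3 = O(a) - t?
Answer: 540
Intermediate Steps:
F(t) = -17/4 - t (F(t) = -3 + (5/(-4) - t) = -3 + (5*(-¼) - t) = -3 + (-5/4 - t) = -17/4 - t)
(F(11) + V(2))*(-48) = ((-17/4 - 1*11) + 4)*(-48) = ((-17/4 - 11) + 4)*(-48) = (-61/4 + 4)*(-48) = -45/4*(-48) = 540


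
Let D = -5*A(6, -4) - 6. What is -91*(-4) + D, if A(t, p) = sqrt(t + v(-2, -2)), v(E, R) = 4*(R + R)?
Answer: 358 - 5*I*sqrt(10) ≈ 358.0 - 15.811*I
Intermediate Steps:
v(E, R) = 8*R (v(E, R) = 4*(2*R) = 8*R)
A(t, p) = sqrt(-16 + t) (A(t, p) = sqrt(t + 8*(-2)) = sqrt(t - 16) = sqrt(-16 + t))
D = -6 - 5*I*sqrt(10) (D = -5*sqrt(-16 + 6) - 6 = -5*I*sqrt(10) - 6 = -6 - 5*I*sqrt(10) ≈ -6.0 - 15.811*I)
-91*(-4) + D = -91*(-4) + (-6 - 5*I*sqrt(10)) = 364 + (-6 - 5*I*sqrt(10)) = 358 - 5*I*sqrt(10)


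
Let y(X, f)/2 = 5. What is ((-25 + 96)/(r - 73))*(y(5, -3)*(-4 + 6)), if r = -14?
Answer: -1420/87 ≈ -16.322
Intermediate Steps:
y(X, f) = 10 (y(X, f) = 2*5 = 10)
((-25 + 96)/(r - 73))*(y(5, -3)*(-4 + 6)) = ((-25 + 96)/(-14 - 73))*(10*(-4 + 6)) = (71/(-87))*(10*2) = (71*(-1/87))*20 = -71/87*20 = -1420/87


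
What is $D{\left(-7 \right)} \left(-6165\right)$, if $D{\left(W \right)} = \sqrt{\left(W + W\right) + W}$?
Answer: $- 6165 i \sqrt{21} \approx - 28252.0 i$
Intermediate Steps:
$D{\left(W \right)} = \sqrt{3} \sqrt{W}$ ($D{\left(W \right)} = \sqrt{2 W + W} = \sqrt{3 W} = \sqrt{3} \sqrt{W}$)
$D{\left(-7 \right)} \left(-6165\right) = \sqrt{3} \sqrt{-7} \left(-6165\right) = \sqrt{3} i \sqrt{7} \left(-6165\right) = i \sqrt{21} \left(-6165\right) = - 6165 i \sqrt{21}$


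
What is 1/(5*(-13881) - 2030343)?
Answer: -1/2099748 ≈ -4.7625e-7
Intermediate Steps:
1/(5*(-13881) - 2030343) = 1/(-69405 - 2030343) = 1/(-2099748) = -1/2099748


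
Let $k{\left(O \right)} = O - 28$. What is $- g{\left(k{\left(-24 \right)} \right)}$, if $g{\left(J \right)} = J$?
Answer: $52$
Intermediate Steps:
$k{\left(O \right)} = -28 + O$
$- g{\left(k{\left(-24 \right)} \right)} = - (-28 - 24) = \left(-1\right) \left(-52\right) = 52$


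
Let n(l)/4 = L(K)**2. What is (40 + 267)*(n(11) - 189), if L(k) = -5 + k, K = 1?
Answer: -38375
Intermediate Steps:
n(l) = 64 (n(l) = 4*(-5 + 1)**2 = 4*(-4)**2 = 4*16 = 64)
(40 + 267)*(n(11) - 189) = (40 + 267)*(64 - 189) = 307*(-125) = -38375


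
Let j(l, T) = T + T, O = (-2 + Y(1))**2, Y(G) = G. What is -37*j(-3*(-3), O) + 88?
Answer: 14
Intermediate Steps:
O = 1 (O = (-2 + 1)**2 = (-1)**2 = 1)
j(l, T) = 2*T
-37*j(-3*(-3), O) + 88 = -74 + 88 = 14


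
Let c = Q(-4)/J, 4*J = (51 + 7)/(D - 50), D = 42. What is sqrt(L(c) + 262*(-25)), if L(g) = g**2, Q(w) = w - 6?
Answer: 5*I*sqrt(219318)/29 ≈ 80.744*I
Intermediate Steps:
Q(w) = -6 + w
J = -29/16 (J = ((51 + 7)/(42 - 50))/4 = (58/(-8))/4 = (58*(-1/8))/4 = (1/4)*(-29/4) = -29/16 ≈ -1.8125)
c = 160/29 (c = (-6 - 4)/(-29/16) = -10*(-16/29) = 160/29 ≈ 5.5172)
sqrt(L(c) + 262*(-25)) = sqrt((160/29)**2 + 262*(-25)) = sqrt(25600/841 - 6550) = sqrt(-5482950/841) = 5*I*sqrt(219318)/29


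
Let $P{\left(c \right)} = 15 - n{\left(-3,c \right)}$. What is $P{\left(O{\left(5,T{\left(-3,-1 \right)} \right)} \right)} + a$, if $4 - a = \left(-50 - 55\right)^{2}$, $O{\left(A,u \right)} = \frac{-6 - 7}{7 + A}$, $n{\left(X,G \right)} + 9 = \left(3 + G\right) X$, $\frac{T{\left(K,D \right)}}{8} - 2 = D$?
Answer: $- \frac{43965}{4} \approx -10991.0$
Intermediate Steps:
$T{\left(K,D \right)} = 16 + 8 D$
$n{\left(X,G \right)} = -9 + X \left(3 + G\right)$ ($n{\left(X,G \right)} = -9 + \left(3 + G\right) X = -9 + X \left(3 + G\right)$)
$O{\left(A,u \right)} = - \frac{13}{7 + A}$
$P{\left(c \right)} = 33 + 3 c$ ($P{\left(c \right)} = 15 - \left(-9 + 3 \left(-3\right) + c \left(-3\right)\right) = 15 - \left(-9 - 9 - 3 c\right) = 15 - \left(-18 - 3 c\right) = 15 + \left(18 + 3 c\right) = 33 + 3 c$)
$a = -11021$ ($a = 4 - \left(-50 - 55\right)^{2} = 4 - \left(-105\right)^{2} = 4 - 11025 = -11021$)
$P{\left(O{\left(5,T{\left(-3,-1 \right)} \right)} \right)} + a = \left(33 + 3 \left(- \frac{13}{7 + 5}\right)\right) - 11021 = \left(33 + 3 \left(- \frac{13}{12}\right)\right) - 11021 = \left(33 - \frac{13}{4}\right) - 11021 = \frac{119}{4} - 11021 = - \frac{43965}{4}$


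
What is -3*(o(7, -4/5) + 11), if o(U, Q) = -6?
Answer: -15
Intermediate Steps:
-3*(o(7, -4/5) + 11) = -3*(-6 + 11) = -3*5 = -15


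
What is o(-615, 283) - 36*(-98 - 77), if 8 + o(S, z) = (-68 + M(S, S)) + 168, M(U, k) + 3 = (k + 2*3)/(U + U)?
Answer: 2619693/410 ≈ 6389.5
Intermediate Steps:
M(U, k) = -3 + (6 + k)/(2*U) (M(U, k) = -3 + (k + 2*3)/(U + U) = -3 + (k + 6)/((2*U)) = -3 + (6 + k)*(1/(2*U)) = -3 + (6 + k)/(2*U))
o(S, z) = 92 + (6 - 5*S)/(2*S) (o(S, z) = -8 + ((-68 + (6 + S - 6*S)/(2*S)) + 168) = -8 + ((-68 + (6 - 5*S)/(2*S)) + 168) = -8 + (100 + (6 - 5*S)/(2*S)) = 92 + (6 - 5*S)/(2*S))
o(-615, 283) - 36*(-98 - 77) = (179/2 + 3/(-615)) - 36*(-98 - 77) = (179/2 + 3*(-1/615)) - 36*(-175) = (179/2 - 1/205) + 6300 = 36693/410 + 6300 = 2619693/410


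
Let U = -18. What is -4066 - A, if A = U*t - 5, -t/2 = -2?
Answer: -3989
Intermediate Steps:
t = 4 (t = -2*(-2) = 4)
A = -77 (A = -18*4 - 5 = -72 - 5 = -77)
-4066 - A = -4066 - 1*(-77) = -4066 + 77 = -3989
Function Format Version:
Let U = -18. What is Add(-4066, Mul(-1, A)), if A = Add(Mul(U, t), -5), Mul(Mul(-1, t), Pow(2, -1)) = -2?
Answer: -3989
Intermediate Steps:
t = 4 (t = Mul(-2, -2) = 4)
A = -77 (A = Add(Mul(-18, 4), -5) = Add(-72, -5) = -77)
Add(-4066, Mul(-1, A)) = Add(-4066, Mul(-1, -77)) = Add(-4066, 77) = -3989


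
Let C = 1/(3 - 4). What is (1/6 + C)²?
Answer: 25/36 ≈ 0.69444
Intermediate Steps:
C = -1 (C = 1/(-1) = -1)
(1/6 + C)² = (1/6 - 1)² = (⅙ - 1)² = (-⅚)² = 25/36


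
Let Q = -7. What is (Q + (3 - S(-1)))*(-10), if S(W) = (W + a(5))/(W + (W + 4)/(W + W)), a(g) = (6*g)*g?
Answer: -556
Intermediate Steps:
a(g) = 6*g²
S(W) = (150 + W)/(W + (4 + W)/(2*W)) (S(W) = (W + 6*5²)/(W + (W + 4)/(W + W)) = (W + 6*25)/(W + (4 + W)/((2*W))) = (W + 150)/(W + (4 + W)*(1/(2*W))) = (150 + W)/(W + (4 + W)/(2*W)))
(Q + (3 - S(-1)))*(-10) = (-7 + (3 - 2*(-1)*(150 - 1)/(4 - 1 + 2*(-1)²)))*(-10) = (-7 + (3 - 2*(-1)*149/(4 - 1 + 2*1)))*(-10) = (-7 + (3 - 2*(-1)*149/(4 - 1 + 2)))*(-10) = (-7 + (3 - 2*(-1)*149/5))*(-10) = (-7 + (3 - 1*(-298/5)))*(-10) = (-7 + (3 + 298/5))*(-10) = (-7 + 313/5)*(-10) = (278/5)*(-10) = -556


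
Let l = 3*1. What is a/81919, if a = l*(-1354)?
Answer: -4062/81919 ≈ -0.049586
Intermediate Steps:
l = 3
a = -4062 (a = 3*(-1354) = -4062)
a/81919 = -4062/81919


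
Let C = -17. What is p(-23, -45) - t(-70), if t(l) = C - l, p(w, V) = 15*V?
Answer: -728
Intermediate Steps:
t(l) = -17 - l
p(-23, -45) - t(-70) = 15*(-45) - (-17 - 1*(-70)) = -675 - (-17 + 70) = -675 - 1*53 = -675 - 53 = -728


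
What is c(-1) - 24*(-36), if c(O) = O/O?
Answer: 865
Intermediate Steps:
c(O) = 1
c(-1) - 24*(-36) = 1 - 24*(-36) = 1 + 864 = 865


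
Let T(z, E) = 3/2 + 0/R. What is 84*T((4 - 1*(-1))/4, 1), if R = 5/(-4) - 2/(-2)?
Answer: 126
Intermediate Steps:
R = -¼ (R = 5*(-¼) - 2*(-½) = -5/4 + 1 = -¼ ≈ -0.25000)
T(z, E) = 3/2 (T(z, E) = 3/2 + 0/(-¼) = 3*(½) + 0*(-4) = 3/2 + 0 = 3/2)
84*T((4 - 1*(-1))/4, 1) = 84*(3/2) = 126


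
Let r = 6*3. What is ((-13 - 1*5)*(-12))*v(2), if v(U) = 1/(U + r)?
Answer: 54/5 ≈ 10.800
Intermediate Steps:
r = 18
v(U) = 1/(18 + U) (v(U) = 1/(U + 18) = 1/(18 + U))
((-13 - 1*5)*(-12))*v(2) = ((-13 - 1*5)*(-12))/(18 + 2) = ((-13 - 5)*(-12))/20 = -18*(-12)*(1/20) = 216*(1/20) = 54/5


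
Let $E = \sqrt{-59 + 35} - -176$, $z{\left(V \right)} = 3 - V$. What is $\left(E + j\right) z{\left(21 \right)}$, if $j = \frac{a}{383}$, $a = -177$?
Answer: $- \frac{1210158}{383} - 36 i \sqrt{6} \approx -3159.7 - 88.182 i$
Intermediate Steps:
$j = - \frac{177}{383} \approx -0.46214$
$E = 176 + 2 i \sqrt{6}$ ($E = \sqrt{-24} + 176 = 2 i \sqrt{6} + 176 = 176 + 2 i \sqrt{6} \approx 176.0 + 4.899 i$)
$\left(E + j\right) z{\left(21 \right)} = \left(\left(176 + 2 i \sqrt{6}\right) - \frac{177}{383}\right) \left(3 - 21\right) = \left(\frac{67231}{383} + 2 i \sqrt{6}\right) \left(3 - 21\right) = \left(\frac{67231}{383} + 2 i \sqrt{6}\right) \left(-18\right) = - \frac{1210158}{383} - 36 i \sqrt{6}$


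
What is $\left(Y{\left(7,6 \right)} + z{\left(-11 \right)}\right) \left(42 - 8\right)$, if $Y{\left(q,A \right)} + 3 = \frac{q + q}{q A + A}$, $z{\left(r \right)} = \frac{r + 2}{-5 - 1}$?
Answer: $- \frac{493}{12} \approx -41.083$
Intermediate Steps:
$z{\left(r \right)} = - \frac{1}{3} - \frac{r}{6}$ ($z{\left(r \right)} = \frac{2 + r}{-6} = \left(2 + r\right) \left(- \frac{1}{6}\right) = - \frac{1}{3} - \frac{r}{6}$)
$Y{\left(q,A \right)} = -3 + \frac{2 q}{A + A q}$ ($Y{\left(q,A \right)} = -3 + \frac{q + q}{q A + A} = -3 + \frac{2 q}{A q + A} = -3 + \frac{2 q}{A + A q}$)
$\left(Y{\left(7,6 \right)} + z{\left(-11 \right)}\right) \left(42 - 8\right) = \left(\frac{\left(-3\right) 6 + 2 \cdot 7 - 18 \cdot 7}{6 \left(1 + 7\right)} - - \frac{3}{2}\right) \left(42 - 8\right) = \left(\frac{-18 + 14 - 126}{6 \cdot 8} + \left(- \frac{1}{3} + \frac{11}{6}\right)\right) \left(42 - 8\right) = \left(\frac{1}{6} \cdot \frac{1}{8} \left(-130\right) + \frac{3}{2}\right) 34 = \left(- \frac{65}{24} + \frac{3}{2}\right) 34 = \left(- \frac{29}{24}\right) 34 = - \frac{493}{12}$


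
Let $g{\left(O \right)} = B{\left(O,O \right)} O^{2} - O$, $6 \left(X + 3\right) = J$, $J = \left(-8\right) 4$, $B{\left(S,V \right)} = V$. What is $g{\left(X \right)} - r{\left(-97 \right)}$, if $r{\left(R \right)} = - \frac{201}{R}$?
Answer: $- \frac{1499227}{2619} \approx -572.44$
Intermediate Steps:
$J = -32$
$X = - \frac{25}{3}$ ($X = -3 + \frac{1}{6} \left(-32\right) = -3 - \frac{16}{3} = - \frac{25}{3} \approx -8.3333$)
$g{\left(O \right)} = O^{3} - O$ ($g{\left(O \right)} = O O^{2} - O = O^{3} - O$)
$g{\left(X \right)} - r{\left(-97 \right)} = \left(\left(- \frac{25}{3}\right)^{3} - - \frac{25}{3}\right) - - \frac{201}{-97} = \left(- \frac{15625}{27} + \frac{25}{3}\right) - \left(-201\right) \left(- \frac{1}{97}\right) = - \frac{15400}{27} - \frac{201}{97} = - \frac{1499227}{2619}$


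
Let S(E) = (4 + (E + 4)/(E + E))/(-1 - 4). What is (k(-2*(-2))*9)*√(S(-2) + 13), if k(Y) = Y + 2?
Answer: 27*√1230/5 ≈ 189.39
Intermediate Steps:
S(E) = -⅘ - (4 + E)/(10*E) (S(E) = (4 + (4 + E)/((2*E)))/(-5) = (4 + (4 + E)*(1/(2*E)))*(-⅕) = (4 + (4 + E)/(2*E))*(-⅕) = -⅘ - (4 + E)/(10*E))
k(Y) = 2 + Y
(k(-2*(-2))*9)*√(S(-2) + 13) = ((2 - 2*(-2))*9)*√((⅒)*(-4 - 9*(-2))/(-2) + 13) = ((2 + 4)*9)*√((⅒)*(-½)*(-4 + 18) + 13) = (6*9)*√((⅒)*(-½)*14 + 13) = 54*√(-7/10 + 13) = 54*√(123/10) = 54*(√1230/10) = 27*√1230/5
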